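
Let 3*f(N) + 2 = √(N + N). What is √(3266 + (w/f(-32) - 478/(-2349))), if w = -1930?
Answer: √(67654221887 + 13410300060*I)/4437 ≈ 58.906 + 5.7819*I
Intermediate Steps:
f(N) = -⅔ + √2*√N/3 (f(N) = -⅔ + √(N + N)/3 = -⅔ + √(2*N)/3 = -⅔ + (√2*√N)/3 = -⅔ + √2*√N/3)
√(3266 + (w/f(-32) - 478/(-2349))) = √(3266 + (-1930/(-⅔ + √2*√(-32)/3) - 478/(-2349))) = √(3266 + (-1930/(-⅔ + √2*(4*I*√2)/3) - 478*(-1/2349))) = √(3266 + (-1930*9*(-⅔ - 8*I/3)/68 + 478/2349)) = √(3266 + (-8685*(-⅔ - 8*I/3)/34 + 478/2349)) = √(3266 + (478/2349 - 8685*(-⅔ - 8*I/3)/34)) = √(7672312/2349 - 8685*(-⅔ - 8*I/3)/34)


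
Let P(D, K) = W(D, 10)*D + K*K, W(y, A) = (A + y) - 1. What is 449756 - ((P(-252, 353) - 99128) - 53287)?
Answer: 416326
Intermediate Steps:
W(y, A) = -1 + A + y
P(D, K) = K² + D*(9 + D) (P(D, K) = (-1 + 10 + D)*D + K*K = (9 + D)*D + K² = D*(9 + D) + K² = K² + D*(9 + D))
449756 - ((P(-252, 353) - 99128) - 53287) = 449756 - (((353² - 252*(9 - 252)) - 99128) - 53287) = 449756 - (((124609 - 252*(-243)) - 99128) - 53287) = 449756 - (((124609 + 61236) - 99128) - 53287) = 449756 - ((185845 - 99128) - 53287) = 449756 - (86717 - 53287) = 449756 - 1*33430 = 449756 - 33430 = 416326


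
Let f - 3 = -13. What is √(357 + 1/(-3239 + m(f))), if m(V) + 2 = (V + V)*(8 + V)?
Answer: 2*√914490489/3201 ≈ 18.894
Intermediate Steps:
f = -10 (f = 3 - 13 = -10)
m(V) = -2 + 2*V*(8 + V) (m(V) = -2 + (V + V)*(8 + V) = -2 + (2*V)*(8 + V) = -2 + 2*V*(8 + V))
√(357 + 1/(-3239 + m(f))) = √(357 + 1/(-3239 + (-2 + 2*(-10)² + 16*(-10)))) = √(357 + 1/(-3239 + (-2 + 2*100 - 160))) = √(357 + 1/(-3239 + (-2 + 200 - 160))) = √(357 + 1/(-3239 + 38)) = √(357 + 1/(-3201)) = √(357 - 1/3201) = √(1142756/3201) = 2*√914490489/3201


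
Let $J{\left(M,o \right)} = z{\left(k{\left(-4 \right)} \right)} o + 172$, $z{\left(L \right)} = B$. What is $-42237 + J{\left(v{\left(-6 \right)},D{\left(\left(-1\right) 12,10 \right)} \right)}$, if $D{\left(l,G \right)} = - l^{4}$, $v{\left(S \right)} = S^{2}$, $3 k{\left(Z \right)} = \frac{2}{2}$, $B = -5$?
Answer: $61615$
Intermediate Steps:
$k{\left(Z \right)} = \frac{1}{3}$ ($k{\left(Z \right)} = \frac{2 \cdot \frac{1}{2}}{3} = \frac{1}{3} \cdot 1 = \frac{1}{3}$)
$z{\left(L \right)} = -5$
$J{\left(M,o \right)} = 172 - 5 o$ ($J{\left(M,o \right)} = - 5 o + 172 = 172 - 5 o$)
$-42237 + J{\left(v{\left(-6 \right)},D{\left(\left(-1\right) 12,10 \right)} \right)} = -42237 - \left(-172 + 5 \left(- \left(\left(-1\right) 12\right)^{4}\right)\right) = -42237 - \left(-172 + 5 \left(- \left(-12\right)^{4}\right)\right) = -42237 - \left(-172 + 5 \left(\left(-1\right) 20736\right)\right) = -42237 + \left(172 - -103680\right) = -42237 + \left(172 + 103680\right) = -42237 + 103852 = 61615$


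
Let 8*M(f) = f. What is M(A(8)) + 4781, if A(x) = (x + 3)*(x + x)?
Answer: 4803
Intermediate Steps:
A(x) = 2*x*(3 + x) (A(x) = (3 + x)*(2*x) = 2*x*(3 + x))
M(f) = f/8
M(A(8)) + 4781 = (2*8*(3 + 8))/8 + 4781 = (2*8*11)/8 + 4781 = (⅛)*176 + 4781 = 22 + 4781 = 4803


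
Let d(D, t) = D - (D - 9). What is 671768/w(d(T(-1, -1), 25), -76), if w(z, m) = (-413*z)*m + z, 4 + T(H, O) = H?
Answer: 671768/282501 ≈ 2.3779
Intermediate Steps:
T(H, O) = -4 + H
d(D, t) = 9 (d(D, t) = D - (-9 + D) = D + (9 - D) = 9)
w(z, m) = z - 413*m*z (w(z, m) = -413*m*z + z = z - 413*m*z)
671768/w(d(T(-1, -1), 25), -76) = 671768/((9*(1 - 413*(-76)))) = 671768/((9*(1 + 31388))) = 671768/((9*31389)) = 671768/282501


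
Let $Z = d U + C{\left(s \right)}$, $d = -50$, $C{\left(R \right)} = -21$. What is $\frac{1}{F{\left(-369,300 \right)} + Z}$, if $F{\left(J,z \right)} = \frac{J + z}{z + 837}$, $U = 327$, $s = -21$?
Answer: $- \frac{379}{6204632} \approx -6.1083 \cdot 10^{-5}$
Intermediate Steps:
$F{\left(J,z \right)} = \frac{J + z}{837 + z}$
$Z = -16371$ ($Z = \left(-50\right) 327 - 21 = -16350 - 21 = -16371$)
$\frac{1}{F{\left(-369,300 \right)} + Z} = \frac{1}{\frac{-369 + 300}{837 + 300} - 16371} = \frac{1}{\frac{1}{1137} \left(-69\right) - 16371} = \frac{1}{- \frac{23}{379} - 16371} = \frac{1}{- \frac{6204632}{379}} = - \frac{379}{6204632}$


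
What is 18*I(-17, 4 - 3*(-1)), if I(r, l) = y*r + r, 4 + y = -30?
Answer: 10098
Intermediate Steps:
y = -34 (y = -4 - 30 = -34)
I(r, l) = -33*r (I(r, l) = -34*r + r = -33*r)
18*I(-17, 4 - 3*(-1)) = 18*(-33*(-17)) = 18*561 = 10098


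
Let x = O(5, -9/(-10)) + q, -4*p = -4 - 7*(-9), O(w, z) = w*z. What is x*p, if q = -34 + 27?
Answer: 295/8 ≈ 36.875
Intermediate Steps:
q = -7
p = -59/4 (p = -(-4 - 7*(-9))/4 = -(-4 + 63)/4 = -¼*59 = -59/4 ≈ -14.750)
x = -5/2 (x = 5*(-9/(-10)) - 7 = 5*(-9*(-⅒)) - 7 = 5*(9/10) - 7 = 9/2 - 7 = -5/2 ≈ -2.5000)
x*p = -5/2*(-59/4) = 295/8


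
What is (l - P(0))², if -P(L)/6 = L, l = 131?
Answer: 17161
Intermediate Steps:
P(L) = -6*L
(l - P(0))² = (131 - (-6)*0)² = (131 - 1*0)² = (131 + 0)² = 131² = 17161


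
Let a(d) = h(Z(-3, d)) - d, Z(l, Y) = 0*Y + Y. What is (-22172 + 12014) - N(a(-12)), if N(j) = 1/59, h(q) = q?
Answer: -599323/59 ≈ -10158.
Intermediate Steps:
Z(l, Y) = Y (Z(l, Y) = 0 + Y = Y)
a(d) = 0 (a(d) = d - d = 0)
N(j) = 1/59
(-22172 + 12014) - N(a(-12)) = (-22172 + 12014) - 1*1/59 = -10158 - 1/59 = -599323/59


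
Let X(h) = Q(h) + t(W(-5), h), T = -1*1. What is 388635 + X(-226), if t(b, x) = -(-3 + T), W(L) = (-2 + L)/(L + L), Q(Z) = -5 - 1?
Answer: 388633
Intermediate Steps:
Q(Z) = -6
T = -1
W(L) = (-2 + L)/(2*L) (W(L) = (-2 + L)/((2*L)) = (-2 + L)*(1/(2*L)) = (-2 + L)/(2*L))
t(b, x) = 4 (t(b, x) = -(-3 - 1) = -1*(-4) = 4)
X(h) = -2 (X(h) = -6 + 4 = -2)
388635 + X(-226) = 388635 - 2 = 388633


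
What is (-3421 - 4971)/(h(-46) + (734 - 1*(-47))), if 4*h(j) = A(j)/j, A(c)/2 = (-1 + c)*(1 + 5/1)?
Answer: -386032/36067 ≈ -10.703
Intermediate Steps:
A(c) = -12 + 12*c (A(c) = 2*((-1 + c)*(1 + 5/1)) = 2*((-1 + c)*(1 + 5*1)) = 2*((-1 + c)*(1 + 5)) = 2*((-1 + c)*6) = 2*(-6 + 6*c) = -12 + 12*c)
h(j) = (-12 + 12*j)/(4*j) (h(j) = ((-12 + 12*j)/j)/4 = (-12 + 12*j)/(4*j))
(-3421 - 4971)/(h(-46) + (734 - 1*(-47))) = (-3421 - 4971)/((3 - 3/(-46)) + (734 - 1*(-47))) = -8392/((3 - 3*(-1/46)) + (734 + 47)) = -8392/((3 + 3/46) + 781) = -8392/(141/46 + 781) = -8392/36067/46 = -8392*46/36067 = -386032/36067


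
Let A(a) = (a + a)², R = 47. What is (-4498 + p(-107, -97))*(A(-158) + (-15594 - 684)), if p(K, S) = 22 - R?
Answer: -378023294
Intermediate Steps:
p(K, S) = -25 (p(K, S) = 22 - 1*47 = 22 - 47 = -25)
A(a) = 4*a² (A(a) = (2*a)² = 4*a²)
(-4498 + p(-107, -97))*(A(-158) + (-15594 - 684)) = (-4498 - 25)*(4*(-158)² + (-15594 - 684)) = -4523*(4*24964 - 16278) = -4523*(99856 - 16278) = -4523*83578 = -378023294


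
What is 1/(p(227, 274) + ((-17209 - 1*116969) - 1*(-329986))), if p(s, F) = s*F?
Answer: 1/258006 ≈ 3.8759e-6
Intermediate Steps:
p(s, F) = F*s
1/(p(227, 274) + ((-17209 - 1*116969) - 1*(-329986))) = 1/(274*227 + ((-17209 - 1*116969) - 1*(-329986))) = 1/(62198 + ((-17209 - 116969) + 329986)) = 1/(62198 + (-134178 + 329986)) = 1/(62198 + 195808) = 1/258006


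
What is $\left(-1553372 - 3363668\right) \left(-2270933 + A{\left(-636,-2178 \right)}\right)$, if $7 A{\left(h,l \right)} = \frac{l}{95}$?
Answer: $\frac{1485115838839184}{133} \approx 1.1166 \cdot 10^{13}$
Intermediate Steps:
$A{\left(h,l \right)} = \frac{l}{665}$ ($A{\left(h,l \right)} = \frac{l \frac{1}{95}}{7} = \frac{\frac{1}{95} l}{7} = \frac{l}{665}$)
$\left(-1553372 - 3363668\right) \left(-2270933 + A{\left(-636,-2178 \right)}\right) = \left(-1553372 - 3363668\right) \left(-2270933 + \frac{1}{665} \left(-2178\right)\right) = - 4917040 \left(-2270933 - \frac{2178}{665}\right) = \left(-4917040\right) \left(- \frac{1510172623}{665}\right) = \frac{1485115838839184}{133}$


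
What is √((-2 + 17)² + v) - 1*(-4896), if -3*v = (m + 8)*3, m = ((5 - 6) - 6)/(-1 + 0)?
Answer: 4896 + √210 ≈ 4910.5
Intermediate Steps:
m = 7 (m = (-1 - 6)/(-1) = -7*(-1) = 7)
v = -15 (v = -(7 + 8)*3/3 = -5*3 = -⅓*45 = -15)
√((-2 + 17)² + v) - 1*(-4896) = √((-2 + 17)² - 15) - 1*(-4896) = √(15² - 15) + 4896 = √(225 - 15) + 4896 = √210 + 4896 = 4896 + √210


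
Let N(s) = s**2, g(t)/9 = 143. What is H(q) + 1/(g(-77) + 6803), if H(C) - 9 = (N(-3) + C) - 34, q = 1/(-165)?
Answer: -854621/53394 ≈ -16.006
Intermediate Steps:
g(t) = 1287 (g(t) = 9*143 = 1287)
q = -1/165 ≈ -0.0060606
H(C) = -16 + C (H(C) = 9 + (((-3)**2 + C) - 34) = 9 + ((9 + C) - 34) = 9 + (-25 + C) = -16 + C)
H(q) + 1/(g(-77) + 6803) = (-16 - 1/165) + 1/(1287 + 6803) = -2641/165 + 1/8090 = -854621/53394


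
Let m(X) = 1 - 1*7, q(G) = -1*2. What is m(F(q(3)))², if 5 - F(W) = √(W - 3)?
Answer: 36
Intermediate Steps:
q(G) = -2
F(W) = 5 - √(-3 + W) (F(W) = 5 - √(W - 3) = 5 - √(-3 + W))
m(X) = -6 (m(X) = 1 - 7 = -6)
m(F(q(3)))² = (-6)² = 36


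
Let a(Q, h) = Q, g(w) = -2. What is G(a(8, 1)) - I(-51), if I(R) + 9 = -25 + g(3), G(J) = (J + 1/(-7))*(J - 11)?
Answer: 87/7 ≈ 12.429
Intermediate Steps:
G(J) = (-11 + J)*(-⅐ + J) (G(J) = (J - ⅐)*(-11 + J) = (-⅐ + J)*(-11 + J) = (-11 + J)*(-⅐ + J))
I(R) = -36 (I(R) = -9 + (-25 - 2) = -9 - 27 = -36)
G(a(8, 1)) - I(-51) = (11/7 + 8² - 78/7*8) - 1*(-36) = (11/7 + 64 - 624/7) + 36 = -165/7 + 36 = 87/7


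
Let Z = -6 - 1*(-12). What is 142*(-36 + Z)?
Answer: -4260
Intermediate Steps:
Z = 6 (Z = -6 + 12 = 6)
142*(-36 + Z) = 142*(-36 + 6) = 142*(-30) = -4260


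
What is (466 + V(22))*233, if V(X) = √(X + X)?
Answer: 108578 + 466*√11 ≈ 1.1012e+5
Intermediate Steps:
V(X) = √2*√X (V(X) = √(2*X) = √2*√X)
(466 + V(22))*233 = (466 + √2*√22)*233 = (466 + 2*√11)*233 = 108578 + 466*√11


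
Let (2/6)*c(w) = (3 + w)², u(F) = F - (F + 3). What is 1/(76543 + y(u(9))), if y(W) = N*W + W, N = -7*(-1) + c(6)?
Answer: 1/75790 ≈ 1.3194e-5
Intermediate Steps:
u(F) = -3 (u(F) = F - (3 + F) = F + (-3 - F) = -3)
c(w) = 3*(3 + w)²
N = 250 (N = -7*(-1) + 3*(3 + 6)² = 7 + 3*9² = 7 + 3*81 = 7 + 243 = 250)
y(W) = 251*W (y(W) = 250*W + W = 251*W)
1/(76543 + y(u(9))) = 1/(76543 + 251*(-3)) = 1/(76543 - 753) = 1/75790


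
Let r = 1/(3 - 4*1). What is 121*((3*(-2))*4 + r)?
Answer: -3025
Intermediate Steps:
r = -1 (r = 1/(3 - 4) = 1/(-1) = -1)
121*((3*(-2))*4 + r) = 121*((3*(-2))*4 - 1) = 121*(-6*4 - 1) = 121*(-24 - 1) = 121*(-25) = -3025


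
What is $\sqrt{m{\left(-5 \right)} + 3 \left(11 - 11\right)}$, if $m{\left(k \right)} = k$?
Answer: $i \sqrt{5} \approx 2.2361 i$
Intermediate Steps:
$\sqrt{m{\left(-5 \right)} + 3 \left(11 - 11\right)} = \sqrt{-5 + 3 \left(11 - 11\right)} = \sqrt{-5 + 3 \cdot 0} = \sqrt{-5 + 0} = \sqrt{-5} = i \sqrt{5}$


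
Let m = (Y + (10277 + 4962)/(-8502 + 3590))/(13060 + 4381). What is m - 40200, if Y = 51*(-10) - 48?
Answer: -3443944474535/85670192 ≈ -40200.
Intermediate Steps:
Y = -558 (Y = -510 - 48 = -558)
m = -2756135/85670192 (m = (-558 + (10277 + 4962)/(-8502 + 3590))/(13060 + 4381) = (-558 + 15239/(-4912))/17441 = (-558 + 15239*(-1/4912))*(1/17441) = (-558 - 15239/4912)*(1/17441) = -2756135/4912*1/17441 = -2756135/85670192 ≈ -0.032171)
m - 40200 = -2756135/85670192 - 40200 = -3443944474535/85670192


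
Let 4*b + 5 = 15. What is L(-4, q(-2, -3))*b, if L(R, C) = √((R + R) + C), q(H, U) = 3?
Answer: 5*I*√5/2 ≈ 5.5902*I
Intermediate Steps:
L(R, C) = √(C + 2*R) (L(R, C) = √(2*R + C) = √(C + 2*R))
b = 5/2 (b = -5/4 + (¼)*15 = -5/4 + 15/4 = 5/2 ≈ 2.5000)
L(-4, q(-2, -3))*b = √(3 + 2*(-4))*(5/2) = √(3 - 8)*(5/2) = √(-5)*(5/2) = (I*√5)*(5/2) = 5*I*√5/2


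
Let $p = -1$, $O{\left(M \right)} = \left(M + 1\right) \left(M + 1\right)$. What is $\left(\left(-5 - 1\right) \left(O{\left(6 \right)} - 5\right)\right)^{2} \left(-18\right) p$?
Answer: $1254528$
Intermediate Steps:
$O{\left(M \right)} = \left(1 + M\right)^{2}$ ($O{\left(M \right)} = \left(1 + M\right) \left(1 + M\right) = \left(1 + M\right)^{2}$)
$\left(\left(-5 - 1\right) \left(O{\left(6 \right)} - 5\right)\right)^{2} \left(-18\right) p = \left(\left(-5 - 1\right) \left(\left(1 + 6\right)^{2} - 5\right)\right)^{2} \left(-18\right) \left(-1\right) = \left(- 6 \left(7^{2} - 5\right)\right)^{2} \left(-18\right) \left(-1\right) = \left(- 6 \left(49 - 5\right)\right)^{2} \left(-18\right) \left(-1\right) = \left(\left(-6\right) 44\right)^{2} \left(-18\right) \left(-1\right) = \left(-264\right)^{2} \left(-18\right) \left(-1\right) = 69696 \left(-18\right) \left(-1\right) = \left(-1254528\right) \left(-1\right) = 1254528$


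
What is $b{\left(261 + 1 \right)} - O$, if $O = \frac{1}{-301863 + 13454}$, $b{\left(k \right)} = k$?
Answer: $\frac{75563159}{288409} \approx 262.0$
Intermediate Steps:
$O = - \frac{1}{288409}$ ($O = \frac{1}{-288409} = - \frac{1}{288409} \approx -3.4673 \cdot 10^{-6}$)
$b{\left(261 + 1 \right)} - O = \left(261 + 1\right) - - \frac{1}{288409} = 262 + \frac{1}{288409} = \frac{75563159}{288409}$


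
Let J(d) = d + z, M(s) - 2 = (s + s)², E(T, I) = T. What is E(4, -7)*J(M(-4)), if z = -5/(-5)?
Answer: 268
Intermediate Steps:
M(s) = 2 + 4*s² (M(s) = 2 + (s + s)² = 2 + (2*s)² = 2 + 4*s²)
z = 1 (z = -5*(-⅕) = 1)
J(d) = 1 + d (J(d) = d + 1 = 1 + d)
E(4, -7)*J(M(-4)) = 4*(1 + (2 + 4*(-4)²)) = 4*(1 + (2 + 4*16)) = 4*(1 + (2 + 64)) = 4*(1 + 66) = 4*67 = 268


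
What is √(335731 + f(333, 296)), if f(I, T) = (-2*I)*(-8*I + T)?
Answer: √1912819 ≈ 1383.0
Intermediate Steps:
f(I, T) = -2*I*(T - 8*I) (f(I, T) = (-2*I)*(T - 8*I) = -2*I*(T - 8*I))
√(335731 + f(333, 296)) = √(335731 + 2*333*(-1*296 + 8*333)) = √(335731 + 2*333*(-296 + 2664)) = √(335731 + 2*333*2368) = √(335731 + 1577088) = √1912819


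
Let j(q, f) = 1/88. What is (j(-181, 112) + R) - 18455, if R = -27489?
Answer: -4043071/88 ≈ -45944.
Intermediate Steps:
j(q, f) = 1/88
(j(-181, 112) + R) - 18455 = (1/88 - 27489) - 18455 = -2419031/88 - 18455 = -4043071/88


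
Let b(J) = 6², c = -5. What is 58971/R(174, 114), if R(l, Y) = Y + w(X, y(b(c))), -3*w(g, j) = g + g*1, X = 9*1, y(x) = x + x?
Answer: 19657/36 ≈ 546.03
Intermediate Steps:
b(J) = 36
y(x) = 2*x
X = 9
w(g, j) = -2*g/3 (w(g, j) = -(g + g*1)/3 = -(g + g)/3 = -2*g/3)
R(l, Y) = -6 + Y (R(l, Y) = Y - ⅔*9 = Y - 6 = -6 + Y)
58971/R(174, 114) = 58971/(-6 + 114) = 58971/108 = 58971*(1/108) = 19657/36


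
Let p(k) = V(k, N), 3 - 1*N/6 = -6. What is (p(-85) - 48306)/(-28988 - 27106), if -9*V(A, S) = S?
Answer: 8052/9349 ≈ 0.86127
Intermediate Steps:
N = 54 (N = 18 - 6*(-6) = 18 + 36 = 54)
V(A, S) = -S/9
p(k) = -6 (p(k) = -1/9*54 = -6)
(p(-85) - 48306)/(-28988 - 27106) = (-6 - 48306)/(-28988 - 27106) = -48312/(-56094) = -48312*(-1/56094) = 8052/9349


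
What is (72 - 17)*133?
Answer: 7315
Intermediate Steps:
(72 - 17)*133 = 55*133 = 7315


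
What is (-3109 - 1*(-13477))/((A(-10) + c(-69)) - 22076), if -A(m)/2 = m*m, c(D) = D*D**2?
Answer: -10368/350785 ≈ -0.029557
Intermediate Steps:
c(D) = D**3
A(m) = -2*m**2 (A(m) = -2*m*m = -2*m**2)
(-3109 - 1*(-13477))/((A(-10) + c(-69)) - 22076) = (-3109 - 1*(-13477))/((-2*(-10)**2 + (-69)**3) - 22076) = (-3109 + 13477)/((-2*100 - 328509) - 22076) = 10368/((-200 - 328509) - 22076) = 10368/(-328709 - 22076) = 10368/(-350785) = 10368*(-1/350785) = -10368/350785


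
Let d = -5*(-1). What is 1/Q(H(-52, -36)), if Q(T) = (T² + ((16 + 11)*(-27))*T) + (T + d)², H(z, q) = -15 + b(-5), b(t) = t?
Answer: 1/15205 ≈ 6.5768e-5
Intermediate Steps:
d = 5
H(z, q) = -20 (H(z, q) = -15 - 5 = -20)
Q(T) = T² + (5 + T)² - 729*T (Q(T) = (T² + ((16 + 11)*(-27))*T) + (T + 5)² = (T² + (27*(-27))*T) + (5 + T)² = (T² - 729*T) + (5 + T)² = T² + (5 + T)² - 729*T)
1/Q(H(-52, -36)) = 1/(25 - 719*(-20) + 2*(-20)²) = 1/(25 + 14380 + 2*400) = 1/(25 + 14380 + 800) = 1/15205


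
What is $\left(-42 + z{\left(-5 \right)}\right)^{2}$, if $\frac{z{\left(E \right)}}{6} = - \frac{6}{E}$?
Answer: $\frac{30276}{25} \approx 1211.0$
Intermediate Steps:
$z{\left(E \right)} = - \frac{36}{E}$ ($z{\left(E \right)} = 6 \left(- \frac{6}{E}\right) = - \frac{36}{E}$)
$\left(-42 + z{\left(-5 \right)}\right)^{2} = \left(-42 - \frac{36}{-5}\right)^{2} = \left(-42 - - \frac{36}{5}\right)^{2} = \left(-42 + \frac{36}{5}\right)^{2} = \left(- \frac{174}{5}\right)^{2} = \frac{30276}{25}$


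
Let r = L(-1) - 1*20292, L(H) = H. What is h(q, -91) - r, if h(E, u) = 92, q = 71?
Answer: 20385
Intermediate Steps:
r = -20293 (r = -1 - 1*20292 = -1 - 20292 = -20293)
h(q, -91) - r = 92 - 1*(-20293) = 92 + 20293 = 20385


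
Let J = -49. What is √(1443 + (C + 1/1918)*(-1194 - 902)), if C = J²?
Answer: 5*I*√185078594365/959 ≈ 2243.0*I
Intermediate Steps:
C = 2401 (C = (-49)² = 2401)
√(1443 + (C + 1/1918)*(-1194 - 902)) = √(1443 + (2401 + 1/1918)*(-1194 - 902)) = √(1443 + (2401 + 1/1918)*(-2096)) = √(1443 + (4605119/1918)*(-2096)) = √(1443 - 4826164712/959) = √(-4824780875/959) = 5*I*√185078594365/959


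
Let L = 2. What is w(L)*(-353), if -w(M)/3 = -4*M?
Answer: -8472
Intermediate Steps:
w(M) = 12*M (w(M) = -(-12)*M = 12*M)
w(L)*(-353) = (12*2)*(-353) = 24*(-353) = -8472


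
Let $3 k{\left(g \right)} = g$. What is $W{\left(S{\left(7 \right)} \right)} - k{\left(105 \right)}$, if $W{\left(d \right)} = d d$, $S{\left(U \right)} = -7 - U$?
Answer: $161$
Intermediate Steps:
$k{\left(g \right)} = \frac{g}{3}$
$W{\left(d \right)} = d^{2}$
$W{\left(S{\left(7 \right)} \right)} - k{\left(105 \right)} = \left(-7 - 7\right)^{2} - \frac{1}{3} \cdot 105 = \left(-7 - 7\right)^{2} - 35 = \left(-14\right)^{2} - 35 = 196 - 35 = 161$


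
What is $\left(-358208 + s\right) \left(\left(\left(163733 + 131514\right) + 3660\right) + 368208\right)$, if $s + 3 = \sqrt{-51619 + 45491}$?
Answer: $-238967931265 + 2668460 i \sqrt{383} \approx -2.3897 \cdot 10^{11} + 5.2223 \cdot 10^{7} i$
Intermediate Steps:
$s = -3 + 4 i \sqrt{383}$ ($s = -3 + \sqrt{-51619 + 45491} = -3 + \sqrt{-6128} = -3 + 4 i \sqrt{383} \approx -3.0 + 78.281 i$)
$\left(-358208 + s\right) \left(\left(\left(163733 + 131514\right) + 3660\right) + 368208\right) = \left(-358208 - \left(3 - 4 i \sqrt{383}\right)\right) \left(\left(\left(163733 + 131514\right) + 3660\right) + 368208\right) = \left(-358211 + 4 i \sqrt{383}\right) \left(\left(295247 + 3660\right) + 368208\right) = \left(-358211 + 4 i \sqrt{383}\right) \left(298907 + 368208\right) = \left(-358211 + 4 i \sqrt{383}\right) 667115 = -238967931265 + 2668460 i \sqrt{383}$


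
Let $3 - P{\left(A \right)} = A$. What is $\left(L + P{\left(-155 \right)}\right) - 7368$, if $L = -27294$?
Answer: $-34504$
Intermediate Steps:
$P{\left(A \right)} = 3 - A$
$\left(L + P{\left(-155 \right)}\right) - 7368 = \left(-27294 + \left(3 - -155\right)\right) - 7368 = \left(-27294 + \left(3 + 155\right)\right) - 7368 = \left(-27294 + 158\right) - 7368 = -27136 - 7368 = -34504$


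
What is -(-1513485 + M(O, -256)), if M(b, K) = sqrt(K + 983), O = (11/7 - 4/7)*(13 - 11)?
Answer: 1513485 - sqrt(727) ≈ 1.5135e+6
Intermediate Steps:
O = 2 (O = (11*(1/7) - 4*1/7)*2 = (11/7 - 4/7)*2 = 1*2 = 2)
M(b, K) = sqrt(983 + K)
-(-1513485 + M(O, -256)) = -(-1513485 + sqrt(983 - 256)) = -(-1513485 + sqrt(727)) = 1513485 - sqrt(727)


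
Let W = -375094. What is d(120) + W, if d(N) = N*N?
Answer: -360694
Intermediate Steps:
d(N) = N²
d(120) + W = 120² - 375094 = 14400 - 375094 = -360694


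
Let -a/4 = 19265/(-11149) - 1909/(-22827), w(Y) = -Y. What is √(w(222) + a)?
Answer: 5*I*√558111453877988598/254498223 ≈ 14.677*I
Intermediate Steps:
a = 1673914856/254498223 (a = -4*(19265/(-11149) - 1909/(-22827)) = -4*(19265*(-1/11149) - 1909*(-1/22827)) = -4*(-19265/11149 + 1909/22827) = -4*(-418478714/254498223) = 1673914856/254498223 ≈ 6.5773)
√(w(222) + a) = √(-1*222 + 1673914856/254498223) = √(-222 + 1673914856/254498223) = √(-54824690650/254498223) = 5*I*√558111453877988598/254498223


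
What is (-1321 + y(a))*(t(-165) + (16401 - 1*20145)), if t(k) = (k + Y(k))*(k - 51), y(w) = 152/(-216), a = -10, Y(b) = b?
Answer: -267787744/3 ≈ -8.9263e+7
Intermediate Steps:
y(w) = -19/27 (y(w) = 152*(-1/216) = -19/27)
t(k) = 2*k*(-51 + k) (t(k) = (k + k)*(k - 51) = (2*k)*(-51 + k) = 2*k*(-51 + k))
(-1321 + y(a))*(t(-165) + (16401 - 1*20145)) = (-1321 - 19/27)*(2*(-165)*(-51 - 165) + (16401 - 1*20145)) = -35686*(2*(-165)*(-216) + (16401 - 20145))/27 = -35686*(71280 - 3744)/27 = -35686/27*67536 = -267787744/3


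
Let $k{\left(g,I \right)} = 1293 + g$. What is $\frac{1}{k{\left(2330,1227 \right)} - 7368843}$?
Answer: $- \frac{1}{7365220} \approx -1.3577 \cdot 10^{-7}$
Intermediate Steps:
$\frac{1}{k{\left(2330,1227 \right)} - 7368843} = \frac{1}{\left(1293 + 2330\right) - 7368843} = \frac{1}{3623 - 7368843} = \frac{1}{-7365220} = - \frac{1}{7365220}$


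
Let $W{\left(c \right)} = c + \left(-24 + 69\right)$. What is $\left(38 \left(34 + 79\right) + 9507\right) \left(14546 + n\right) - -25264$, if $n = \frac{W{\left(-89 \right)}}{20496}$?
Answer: $\frac{1028768949829}{5124} \approx 2.0077 \cdot 10^{8}$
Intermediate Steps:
$W{\left(c \right)} = 45 + c$ ($W{\left(c \right)} = c + 45 = 45 + c$)
$n = - \frac{11}{5124}$ ($n = \frac{45 - 89}{20496} = \left(-44\right) \frac{1}{20496} = - \frac{11}{5124} \approx -0.0021468$)
$\left(38 \left(34 + 79\right) + 9507\right) \left(14546 + n\right) - -25264 = \left(38 \left(34 + 79\right) + 9507\right) \left(14546 - \frac{11}{5124}\right) - -25264 = \left(38 \cdot 113 + 9507\right) \frac{74533693}{5124} + 25264 = \left(4294 + 9507\right) \frac{74533693}{5124} + 25264 = 13801 \cdot \frac{74533693}{5124} + 25264 = \frac{1028639497093}{5124} + 25264 = \frac{1028768949829}{5124}$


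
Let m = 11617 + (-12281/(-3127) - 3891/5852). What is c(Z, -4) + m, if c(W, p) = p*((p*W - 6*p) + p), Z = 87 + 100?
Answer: 265928836171/18299204 ≈ 14532.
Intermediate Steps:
Z = 187
c(W, p) = p*(-5*p + W*p) (c(W, p) = p*((W*p - 6*p) + p) = p*((-6*p + W*p) + p) = p*(-5*p + W*p))
m = 212641554123/18299204 (m = 11617 + (-12281*(-1/3127) - 3891*1/5852) = 11617 + (12281/3127 - 3891/5852) = 11617 + 59701255/18299204 = 212641554123/18299204 ≈ 11620.)
c(Z, -4) + m = (-4)²*(-5 + 187) + 212641554123/18299204 = 16*182 + 212641554123/18299204 = 2912 + 212641554123/18299204 = 265928836171/18299204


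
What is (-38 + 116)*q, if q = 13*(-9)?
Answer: -9126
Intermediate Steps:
q = -117
(-38 + 116)*q = (-38 + 116)*(-117) = 78*(-117) = -9126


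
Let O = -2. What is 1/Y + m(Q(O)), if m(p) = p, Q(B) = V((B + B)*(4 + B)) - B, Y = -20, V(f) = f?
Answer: -121/20 ≈ -6.0500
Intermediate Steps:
Q(B) = -B + 2*B*(4 + B) (Q(B) = (B + B)*(4 + B) - B = (2*B)*(4 + B) - B = 2*B*(4 + B) - B = -B + 2*B*(4 + B))
1/Y + m(Q(O)) = 1/(-20) - 2*(7 + 2*(-2)) = -1/20 - 2*(7 - 4) = -1/20 - 2*3 = -1/20 - 6 = -121/20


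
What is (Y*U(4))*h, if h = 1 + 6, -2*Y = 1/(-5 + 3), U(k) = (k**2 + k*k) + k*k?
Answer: 84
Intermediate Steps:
U(k) = 3*k**2 (U(k) = (k**2 + k**2) + k**2 = 2*k**2 + k**2 = 3*k**2)
Y = 1/4 (Y = -1/(2*(-5 + 3)) = -1/2/(-2) = -1/2*(-1/2) = 1/4 ≈ 0.25000)
h = 7
(Y*U(4))*h = ((3*4**2)/4)*7 = ((3*16)/4)*7 = ((1/4)*48)*7 = 12*7 = 84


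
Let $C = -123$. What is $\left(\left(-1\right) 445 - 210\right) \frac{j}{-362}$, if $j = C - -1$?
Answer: $- \frac{39955}{181} \approx -220.75$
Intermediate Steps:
$j = -122$ ($j = -123 - -1 = -123 + 1 = -122$)
$\left(\left(-1\right) 445 - 210\right) \frac{j}{-362} = \left(\left(-1\right) 445 - 210\right) \left(- \frac{122}{-362}\right) = \left(-445 - 210\right) \left(\left(-122\right) \left(- \frac{1}{362}\right)\right) = \left(-655\right) \frac{61}{181} = - \frac{39955}{181}$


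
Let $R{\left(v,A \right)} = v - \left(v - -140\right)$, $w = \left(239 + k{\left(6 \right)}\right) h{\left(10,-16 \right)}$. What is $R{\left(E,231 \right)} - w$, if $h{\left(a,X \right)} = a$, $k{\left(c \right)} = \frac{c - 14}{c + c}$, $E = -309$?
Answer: $- \frac{7570}{3} \approx -2523.3$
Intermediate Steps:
$k{\left(c \right)} = \frac{-14 + c}{2 c}$
$w = \frac{7150}{3}$ ($w = \left(239 + \frac{-14 + 6}{2 \cdot 6}\right) 10 = \left(239 + \frac{1}{2} \cdot \frac{1}{6} \left(-8\right)\right) 10 = \left(239 - \frac{2}{3}\right) 10 = \frac{715}{3} \cdot 10 = \frac{7150}{3} \approx 2383.3$)
$R{\left(v,A \right)} = -140$ ($R{\left(v,A \right)} = v - \left(v + 140\right) = v - \left(140 + v\right) = -140$)
$R{\left(E,231 \right)} - w = -140 - \frac{7150}{3} = - \frac{7570}{3}$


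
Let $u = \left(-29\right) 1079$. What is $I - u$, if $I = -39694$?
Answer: $-8403$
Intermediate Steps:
$u = -31291$
$I - u = -39694 - -31291 = -39694 + 31291 = -8403$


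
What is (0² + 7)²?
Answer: 49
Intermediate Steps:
(0² + 7)² = (0 + 7)² = 7² = 49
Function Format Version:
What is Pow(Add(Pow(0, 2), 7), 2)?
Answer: 49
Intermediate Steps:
Pow(Add(Pow(0, 2), 7), 2) = Pow(Add(0, 7), 2) = Pow(7, 2) = 49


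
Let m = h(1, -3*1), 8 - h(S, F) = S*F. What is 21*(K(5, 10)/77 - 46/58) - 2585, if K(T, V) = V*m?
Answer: -74578/29 ≈ -2571.7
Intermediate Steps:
h(S, F) = 8 - F*S (h(S, F) = 8 - S*F = 8 - F*S)
m = 11 (m = 8 - 1*(-3*1)*1 = 8 - 1*(-3)*1 = 8 + 3 = 11)
K(T, V) = 11*V (K(T, V) = V*11 = 11*V)
21*(K(5, 10)/77 - 46/58) - 2585 = 21*((11*10)/77 - 46/58) - 2585 = 21*(110*(1/77) - 46*1/58) - 2585 = 21*(10/7 - 23/29) - 2585 = 21*(129/203) - 2585 = 387/29 - 2585 = -74578/29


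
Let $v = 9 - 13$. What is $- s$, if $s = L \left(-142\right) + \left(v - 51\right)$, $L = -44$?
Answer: $-6193$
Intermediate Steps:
$v = -4$ ($v = 9 - 13 = -4$)
$s = 6193$ ($s = \left(-44\right) \left(-142\right) - 55 = 6248 - 55 = 6193$)
$- s = \left(-1\right) 6193 = -6193$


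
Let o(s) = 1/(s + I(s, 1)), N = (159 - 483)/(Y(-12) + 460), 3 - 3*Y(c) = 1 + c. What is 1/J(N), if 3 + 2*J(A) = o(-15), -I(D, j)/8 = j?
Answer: -23/35 ≈ -0.65714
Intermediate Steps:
Y(c) = ⅔ - c/3 (Y(c) = 1 - (1 + c)/3 = 1 + (-⅓ - c/3) = ⅔ - c/3)
I(D, j) = -8*j
N = -486/697 (N = (159 - 483)/((⅔ - ⅓*(-12)) + 460) = -324/((⅔ + 4) + 460) = -324/(14/3 + 460) = -324/1394/3 = -324*3/1394 = -486/697 ≈ -0.69727)
o(s) = 1/(-8 + s) (o(s) = 1/(s - 8*1) = 1/(s - 8) = 1/(-8 + s))
J(A) = -35/23 (J(A) = -3/2 + 1/(2*(-8 - 15)) = -3/2 + (½)/(-23) = -3/2 + (½)*(-1/23) = -3/2 - 1/46 = -35/23)
1/J(N) = 1/(-35/23) = -23/35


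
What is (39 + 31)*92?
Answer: 6440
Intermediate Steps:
(39 + 31)*92 = 70*92 = 6440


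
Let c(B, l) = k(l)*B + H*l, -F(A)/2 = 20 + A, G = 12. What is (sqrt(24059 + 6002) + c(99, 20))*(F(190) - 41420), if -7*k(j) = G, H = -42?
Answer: 295725120/7 - 41840*sqrt(30061) ≈ 3.4992e+7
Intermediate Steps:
k(j) = -12/7 (k(j) = -1/7*12 = -12/7)
F(A) = -40 - 2*A (F(A) = -2*(20 + A) = -40 - 2*A)
c(B, l) = -42*l - 12*B/7 (c(B, l) = -12*B/7 - 42*l = -42*l - 12*B/7)
(sqrt(24059 + 6002) + c(99, 20))*(F(190) - 41420) = (sqrt(24059 + 6002) + (-42*20 - 12/7*99))*((-40 - 2*190) - 41420) = (sqrt(30061) + (-840 - 1188/7))*((-40 - 380) - 41420) = (sqrt(30061) - 7068/7)*(-420 - 41420) = (-7068/7 + sqrt(30061))*(-41840) = 295725120/7 - 41840*sqrt(30061)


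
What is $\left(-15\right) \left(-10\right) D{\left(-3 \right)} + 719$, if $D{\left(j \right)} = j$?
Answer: $269$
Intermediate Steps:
$\left(-15\right) \left(-10\right) D{\left(-3 \right)} + 719 = \left(-15\right) \left(-10\right) \left(-3\right) + 719 = 150 \left(-3\right) + 719 = -450 + 719 = 269$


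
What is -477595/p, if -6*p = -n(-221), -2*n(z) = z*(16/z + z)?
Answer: 5731140/48857 ≈ 117.30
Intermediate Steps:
n(z) = -z*(z + 16/z)/2 (n(z) = -z*(16/z + z)/2 = -z*(z + 16/z)/2)
p = -48857/12 (p = -(-1)*(-8 - ½*(-221)²)/6 = -(-1)*(-8 - ½*48841)/6 = -(-1)*(-8 - 48841/2)/6 = -(-1)*(-48857)/(6*2) = -⅙*48857/2 = -48857/12 ≈ -4071.4)
-477595/p = -477595/(-48857/12) = -477595*(-12/48857) = 5731140/48857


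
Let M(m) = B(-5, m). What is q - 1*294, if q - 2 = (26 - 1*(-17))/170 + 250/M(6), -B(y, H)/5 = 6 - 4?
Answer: -53847/170 ≈ -316.75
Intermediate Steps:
B(y, H) = -10 (B(y, H) = -5*(6 - 4) = -5*2 = -10)
M(m) = -10
q = -3867/170 (q = 2 + ((26 - 1*(-17))/170 + 250/(-10)) = 2 + ((26 + 17)*(1/170) + 250*(-⅒)) = 2 + (43*(1/170) - 25) = 2 + (43/170 - 25) = 2 - 4207/170 = -3867/170 ≈ -22.747)
q - 1*294 = -3867/170 - 1*294 = -3867/170 - 294 = -53847/170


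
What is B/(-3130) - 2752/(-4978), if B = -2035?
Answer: 1874399/1558114 ≈ 1.2030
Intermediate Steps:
B/(-3130) - 2752/(-4978) = -2035/(-3130) - 2752/(-4978) = -2035*(-1/3130) - 2752*(-1/4978) = 407/626 + 1376/2489 = 1874399/1558114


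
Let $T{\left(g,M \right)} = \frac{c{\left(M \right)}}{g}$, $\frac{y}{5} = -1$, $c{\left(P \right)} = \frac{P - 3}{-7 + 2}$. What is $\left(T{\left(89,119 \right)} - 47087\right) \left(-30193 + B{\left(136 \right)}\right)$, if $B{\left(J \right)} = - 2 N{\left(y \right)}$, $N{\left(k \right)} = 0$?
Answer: $\frac{632659019383}{445} \approx 1.4217 \cdot 10^{9}$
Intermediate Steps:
$c{\left(P \right)} = \frac{3}{5} - \frac{P}{5}$ ($c{\left(P \right)} = \frac{-3 + P}{-5} = \left(-3 + P\right) \left(- \frac{1}{5}\right) = \frac{3}{5} - \frac{P}{5}$)
$y = -5$ ($y = 5 \left(-1\right) = -5$)
$T{\left(g,M \right)} = \frac{\frac{3}{5} - \frac{M}{5}}{g}$
$B{\left(J \right)} = 0$ ($B{\left(J \right)} = \left(-2\right) 0 = 0$)
$\left(T{\left(89,119 \right)} - 47087\right) \left(-30193 + B{\left(136 \right)}\right) = \left(\frac{3 - 119}{5 \cdot 89} - 47087\right) \left(-30193 + 0\right) = \left(\frac{1}{5} \cdot \frac{1}{89} \left(3 - 119\right) - 47087\right) \left(-30193\right) = \left(\frac{1}{5} \cdot \frac{1}{89} \left(-116\right) - 47087\right) \left(-30193\right) = \left(- \frac{116}{445} - 47087\right) \left(-30193\right) = \left(- \frac{20953831}{445}\right) \left(-30193\right) = \frac{632659019383}{445}$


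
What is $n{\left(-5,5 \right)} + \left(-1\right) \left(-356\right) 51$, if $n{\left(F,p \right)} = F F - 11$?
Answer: $18170$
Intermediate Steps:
$n{\left(F,p \right)} = -11 + F^{2}$ ($n{\left(F,p \right)} = F^{2} - 11 = -11 + F^{2}$)
$n{\left(-5,5 \right)} + \left(-1\right) \left(-356\right) 51 = \left(-11 + \left(-5\right)^{2}\right) + \left(-1\right) \left(-356\right) 51 = \left(-11 + 25\right) + 356 \cdot 51 = 14 + 18156 = 18170$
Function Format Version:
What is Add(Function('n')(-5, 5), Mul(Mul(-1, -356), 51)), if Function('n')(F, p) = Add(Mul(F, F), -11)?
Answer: 18170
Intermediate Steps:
Function('n')(F, p) = Add(-11, Pow(F, 2)) (Function('n')(F, p) = Add(Pow(F, 2), -11) = Add(-11, Pow(F, 2)))
Add(Function('n')(-5, 5), Mul(Mul(-1, -356), 51)) = Add(Add(-11, Pow(-5, 2)), Mul(Mul(-1, -356), 51)) = Add(Add(-11, 25), Mul(356, 51)) = Add(14, 18156) = 18170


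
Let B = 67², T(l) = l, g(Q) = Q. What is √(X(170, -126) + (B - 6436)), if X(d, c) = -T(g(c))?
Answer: I*√1821 ≈ 42.673*I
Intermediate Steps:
B = 4489
X(d, c) = -c
√(X(170, -126) + (B - 6436)) = √(-1*(-126) + (4489 - 6436)) = √(126 - 1947) = √(-1821) = I*√1821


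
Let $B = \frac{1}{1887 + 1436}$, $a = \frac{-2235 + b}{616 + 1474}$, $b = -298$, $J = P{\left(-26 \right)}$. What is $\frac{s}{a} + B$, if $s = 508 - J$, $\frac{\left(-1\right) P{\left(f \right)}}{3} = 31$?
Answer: $- \frac{4173984537}{8417159} \approx -495.89$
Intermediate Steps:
$P{\left(f \right)} = -93$ ($P{\left(f \right)} = \left(-3\right) 31 = -93$)
$J = -93$
$s = 601$ ($s = 508 - -93 = 508 + 93 = 601$)
$a = - \frac{2533}{2090}$ ($a = \frac{-2235 - 298}{616 + 1474} = - \frac{2533}{2090} \approx -1.212$)
$B = \frac{1}{3323} \approx 0.00030093$
$\frac{s}{a} + B = \frac{601}{- \frac{2533}{2090}} + \frac{1}{3323} = 601 \left(- \frac{2090}{2533}\right) + \frac{1}{3323} = - \frac{1256090}{2533} + \frac{1}{3323} = - \frac{4173984537}{8417159}$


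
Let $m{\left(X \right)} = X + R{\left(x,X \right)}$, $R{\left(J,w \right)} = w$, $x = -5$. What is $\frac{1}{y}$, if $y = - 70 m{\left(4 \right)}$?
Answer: $- \frac{1}{560} \approx -0.0017857$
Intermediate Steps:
$m{\left(X \right)} = 2 X$ ($m{\left(X \right)} = X + X = 2 X$)
$y = -560$ ($y = - 70 \cdot 2 \cdot 4 = \left(-70\right) 8 = -560$)
$\frac{1}{y} = \frac{1}{-560} = - \frac{1}{560}$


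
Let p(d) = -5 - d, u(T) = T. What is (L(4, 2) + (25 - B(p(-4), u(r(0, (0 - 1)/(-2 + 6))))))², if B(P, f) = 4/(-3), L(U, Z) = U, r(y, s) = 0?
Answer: 8281/9 ≈ 920.11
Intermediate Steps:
B(P, f) = -4/3 (B(P, f) = 4*(-⅓) = -4/3)
(L(4, 2) + (25 - B(p(-4), u(r(0, (0 - 1)/(-2 + 6))))))² = (4 + (25 - 1*(-4/3)))² = (4 + (25 + 4/3))² = (4 + 79/3)² = (91/3)² = 8281/9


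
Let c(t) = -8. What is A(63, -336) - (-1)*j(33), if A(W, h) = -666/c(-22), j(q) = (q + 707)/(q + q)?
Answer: 12469/132 ≈ 94.462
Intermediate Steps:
j(q) = (707 + q)/(2*q) (j(q) = (707 + q)/((2*q)) = (707 + q)*(1/(2*q)) = (707 + q)/(2*q))
A(W, h) = 333/4 (A(W, h) = -666/(-8) = -666*(-1/8) = 333/4)
A(63, -336) - (-1)*j(33) = 333/4 - (-1)*(1/2)*(707 + 33)/33 = 333/4 - (-1)*(1/2)*(1/33)*740 = 333/4 - (-1)*370/33 = 333/4 - 1*(-370/33) = 333/4 + 370/33 = 12469/132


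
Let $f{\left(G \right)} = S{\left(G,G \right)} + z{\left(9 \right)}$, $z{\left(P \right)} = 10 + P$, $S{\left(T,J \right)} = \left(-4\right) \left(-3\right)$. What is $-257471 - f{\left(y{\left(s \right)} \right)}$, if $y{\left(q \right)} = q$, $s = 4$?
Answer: $-257502$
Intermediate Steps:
$S{\left(T,J \right)} = 12$
$f{\left(G \right)} = 31$ ($f{\left(G \right)} = 12 + \left(10 + 9\right) = 12 + 19 = 31$)
$-257471 - f{\left(y{\left(s \right)} \right)} = -257471 - 31 = -257502$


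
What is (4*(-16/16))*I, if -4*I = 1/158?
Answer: 1/158 ≈ 0.0063291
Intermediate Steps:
I = -1/632 (I = -¼/158 = -¼*1/158 = -1/632 ≈ -0.0015823)
(4*(-16/16))*I = (4*(-16/16))*(-1/632) = (4*(-16*1/16))*(-1/632) = (4*(-1))*(-1/632) = -4*(-1/632) = 1/158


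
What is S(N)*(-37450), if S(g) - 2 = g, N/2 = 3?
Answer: -299600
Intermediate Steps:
N = 6 (N = 2*3 = 6)
S(g) = 2 + g
S(N)*(-37450) = (2 + 6)*(-37450) = 8*(-37450) = -299600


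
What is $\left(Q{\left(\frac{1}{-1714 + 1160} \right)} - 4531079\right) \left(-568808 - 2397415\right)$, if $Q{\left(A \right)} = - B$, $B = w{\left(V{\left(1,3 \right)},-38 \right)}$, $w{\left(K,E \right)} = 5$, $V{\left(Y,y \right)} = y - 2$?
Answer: $13440205575732$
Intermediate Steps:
$V{\left(Y,y \right)} = -2 + y$
$B = 5$
$Q{\left(A \right)} = -5$ ($Q{\left(A \right)} = \left(-1\right) 5 = -5$)
$\left(Q{\left(\frac{1}{-1714 + 1160} \right)} - 4531079\right) \left(-568808 - 2397415\right) = \left(-5 - 4531079\right) \left(-568808 - 2397415\right) = \left(-4531084\right) \left(-2966223\right) = 13440205575732$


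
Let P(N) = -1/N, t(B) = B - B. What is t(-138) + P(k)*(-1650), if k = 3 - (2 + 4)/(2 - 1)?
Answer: -550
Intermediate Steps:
t(B) = 0
k = -3 (k = 3 - 6/1 = 3 - 6 = -3)
t(-138) + P(k)*(-1650) = 0 - 1/(-3)*(-1650) = 0 - 1*(-⅓)*(-1650) = 0 + (⅓)*(-1650) = 0 - 550 = -550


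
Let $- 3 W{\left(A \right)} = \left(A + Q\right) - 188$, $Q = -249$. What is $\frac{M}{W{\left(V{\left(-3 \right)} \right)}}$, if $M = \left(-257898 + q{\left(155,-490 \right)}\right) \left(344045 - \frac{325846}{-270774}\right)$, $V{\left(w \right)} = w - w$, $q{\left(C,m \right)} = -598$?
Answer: $- \frac{1720083467905664}{2817339} \approx -6.1053 \cdot 10^{8}$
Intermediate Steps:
$V{\left(w \right)} = 0$
$W{\left(A \right)} = \frac{437}{3} - \frac{A}{3}$ ($W{\left(A \right)} = - \frac{\left(A - 249\right) - 188}{3} = - \frac{\left(-249 + A\right) - 188}{3} = - \frac{-437 + A}{3} = \frac{437}{3} - \frac{A}{3}$)
$M = - \frac{1720083467905664}{19341}$ ($M = \left(-257898 - 598\right) \left(344045 - \frac{325846}{-270774}\right) = - 258496 \left(344045 - - \frac{162923}{135387}\right) = - 258496 \left(344045 + \frac{162923}{135387}\right) = \left(-258496\right) \frac{46579383338}{135387} = - \frac{1720083467905664}{19341} \approx -8.8935 \cdot 10^{10}$)
$\frac{M}{W{\left(V{\left(-3 \right)} \right)}} = - \frac{1720083467905664}{19341 \left(\frac{437}{3} - 0\right)} = - \frac{1720083467905664}{19341 \left(\frac{437}{3} + 0\right)} = - \frac{1720083467905664}{19341 \cdot \frac{437}{3}} = \left(- \frac{1720083467905664}{19341}\right) \frac{3}{437} = - \frac{1720083467905664}{2817339}$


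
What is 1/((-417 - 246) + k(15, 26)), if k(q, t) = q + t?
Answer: -1/622 ≈ -0.0016077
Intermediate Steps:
1/((-417 - 246) + k(15, 26)) = 1/((-417 - 246) + (15 + 26)) = 1/(-663 + 41) = 1/(-622) = -1/622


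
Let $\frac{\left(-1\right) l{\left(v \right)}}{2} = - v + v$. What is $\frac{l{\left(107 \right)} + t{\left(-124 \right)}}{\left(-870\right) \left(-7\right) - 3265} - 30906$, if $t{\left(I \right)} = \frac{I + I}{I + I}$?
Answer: $- \frac{87309449}{2825} \approx -30906.0$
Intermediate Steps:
$t{\left(I \right)} = 1$ ($t{\left(I \right)} = \frac{2 I}{2 I} = 2 I \frac{1}{2 I} = 1$)
$l{\left(v \right)} = 0$ ($l{\left(v \right)} = - 2 \left(- v + v\right) = \left(-2\right) 0 = 0$)
$\frac{l{\left(107 \right)} + t{\left(-124 \right)}}{\left(-870\right) \left(-7\right) - 3265} - 30906 = \frac{0 + 1}{\left(-870\right) \left(-7\right) - 3265} - 30906 = 1 \frac{1}{6090 - 3265} - 30906 = 1 \cdot \frac{1}{2825} - 30906 = \frac{1}{2825} - 30906 = - \frac{87309449}{2825}$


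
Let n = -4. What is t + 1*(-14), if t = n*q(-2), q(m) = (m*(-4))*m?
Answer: 50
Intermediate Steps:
q(m) = -4*m**2 (q(m) = (-4*m)*m = -4*m**2)
t = 64 (t = -(-16)*(-2)**2 = -(-16)*4 = -4*(-16) = 64)
t + 1*(-14) = 64 + 1*(-14) = 64 - 14 = 50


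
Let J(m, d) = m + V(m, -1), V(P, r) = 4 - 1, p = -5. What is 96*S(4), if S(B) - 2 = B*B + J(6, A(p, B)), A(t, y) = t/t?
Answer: 2592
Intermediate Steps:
A(t, y) = 1
V(P, r) = 3
J(m, d) = 3 + m (J(m, d) = m + 3 = 3 + m)
S(B) = 11 + B² (S(B) = 2 + (B*B + (3 + 6)) = 2 + (B² + 9) = 2 + (9 + B²) = 11 + B²)
96*S(4) = 96*(11 + 4²) = 96*(11 + 16) = 96*27 = 2592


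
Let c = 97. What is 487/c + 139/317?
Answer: 167862/30749 ≈ 5.4591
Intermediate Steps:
487/c + 139/317 = 487/97 + 139/317 = 167862/30749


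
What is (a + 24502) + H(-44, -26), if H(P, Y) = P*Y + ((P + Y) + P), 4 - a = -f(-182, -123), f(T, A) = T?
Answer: 25354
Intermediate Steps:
a = -178 (a = 4 - (-1)*(-182) = 4 - 1*182 = 4 - 182 = -178)
H(P, Y) = Y + 2*P + P*Y (H(P, Y) = P*Y + (Y + 2*P) = Y + 2*P + P*Y)
(a + 24502) + H(-44, -26) = (-178 + 24502) + (-26 + 2*(-44) - 44*(-26)) = 24324 + (-26 - 88 + 1144) = 24324 + 1030 = 25354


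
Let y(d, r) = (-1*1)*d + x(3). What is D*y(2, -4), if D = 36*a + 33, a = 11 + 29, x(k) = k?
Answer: 1473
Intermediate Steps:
a = 40
D = 1473 (D = 36*40 + 33 = 1440 + 33 = 1473)
y(d, r) = 3 - d (y(d, r) = (-1*1)*d + 3 = -d + 3 = 3 - d)
D*y(2, -4) = 1473*(3 - 1*2) = 1473*(3 - 2) = 1473*1 = 1473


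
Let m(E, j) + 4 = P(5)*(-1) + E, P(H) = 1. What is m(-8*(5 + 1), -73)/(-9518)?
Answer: 53/9518 ≈ 0.0055684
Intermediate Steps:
m(E, j) = -5 + E (m(E, j) = -4 + (1*(-1) + E) = -4 + (-1 + E) = -5 + E)
m(-8*(5 + 1), -73)/(-9518) = (-5 - 8*(5 + 1))/(-9518) = (-5 - 8*6)*(-1/9518) = (-5 - 48)*(-1/9518) = -53*(-1/9518) = 53/9518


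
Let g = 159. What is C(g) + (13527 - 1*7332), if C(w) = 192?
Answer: 6387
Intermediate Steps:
C(g) + (13527 - 1*7332) = 192 + (13527 - 1*7332) = 192 + (13527 - 7332) = 192 + 6195 = 6387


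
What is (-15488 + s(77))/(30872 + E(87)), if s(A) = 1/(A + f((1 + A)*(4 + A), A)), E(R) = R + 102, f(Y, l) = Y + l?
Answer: -100238335/201026792 ≈ -0.49863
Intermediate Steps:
E(R) = 102 + R
s(A) = 1/(2*A + (1 + A)*(4 + A)) (s(A) = 1/(A + ((1 + A)*(4 + A) + A)) = 1/(A + (A + (1 + A)*(4 + A))) = 1/(2*A + (1 + A)*(4 + A)))
(-15488 + s(77))/(30872 + E(87)) = (-15488 + 1/(4 + 77**2 + 7*77))/(30872 + (102 + 87)) = (-15488 + 1/(4 + 5929 + 539))/(30872 + 189) = (-15488 + 1/6472)/31061 = (-15488 + 1/6472)*(1/31061) = -100238335/6472*1/31061 = -100238335/201026792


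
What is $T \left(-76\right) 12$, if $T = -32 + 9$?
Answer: $20976$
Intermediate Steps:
$T = -23$
$T \left(-76\right) 12 = \left(-23\right) \left(-76\right) 12 = 1748 \cdot 12 = 20976$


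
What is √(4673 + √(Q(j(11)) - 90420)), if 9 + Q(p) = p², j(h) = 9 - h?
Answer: √(4673 + 5*I*√3617) ≈ 68.395 + 2.1983*I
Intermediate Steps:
Q(p) = -9 + p²
√(4673 + √(Q(j(11)) - 90420)) = √(4673 + √((-9 + (9 - 1*11)²) - 90420)) = √(4673 + √((-9 + (9 - 11)²) - 90420)) = √(4673 + √((-9 + (-2)²) - 90420)) = √(4673 + √((-9 + 4) - 90420)) = √(4673 + √(-5 - 90420)) = √(4673 + √(-90425)) = √(4673 + 5*I*√3617)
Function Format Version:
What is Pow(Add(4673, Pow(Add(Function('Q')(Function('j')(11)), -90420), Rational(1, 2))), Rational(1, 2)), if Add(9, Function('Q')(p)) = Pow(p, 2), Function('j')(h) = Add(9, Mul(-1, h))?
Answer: Pow(Add(4673, Mul(5, I, Pow(3617, Rational(1, 2)))), Rational(1, 2)) ≈ Add(68.395, Mul(2.1983, I))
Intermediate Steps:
Function('Q')(p) = Add(-9, Pow(p, 2))
Pow(Add(4673, Pow(Add(Function('Q')(Function('j')(11)), -90420), Rational(1, 2))), Rational(1, 2)) = Pow(Add(4673, Pow(Add(Add(-9, Pow(Add(9, Mul(-1, 11)), 2)), -90420), Rational(1, 2))), Rational(1, 2)) = Pow(Add(4673, Pow(Add(Add(-9, Pow(Add(9, -11), 2)), -90420), Rational(1, 2))), Rational(1, 2)) = Pow(Add(4673, Pow(Add(Add(-9, Pow(-2, 2)), -90420), Rational(1, 2))), Rational(1, 2)) = Pow(Add(4673, Pow(Add(Add(-9, 4), -90420), Rational(1, 2))), Rational(1, 2)) = Pow(Add(4673, Pow(Add(-5, -90420), Rational(1, 2))), Rational(1, 2)) = Pow(Add(4673, Pow(-90425, Rational(1, 2))), Rational(1, 2)) = Pow(Add(4673, Mul(5, I, Pow(3617, Rational(1, 2)))), Rational(1, 2))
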